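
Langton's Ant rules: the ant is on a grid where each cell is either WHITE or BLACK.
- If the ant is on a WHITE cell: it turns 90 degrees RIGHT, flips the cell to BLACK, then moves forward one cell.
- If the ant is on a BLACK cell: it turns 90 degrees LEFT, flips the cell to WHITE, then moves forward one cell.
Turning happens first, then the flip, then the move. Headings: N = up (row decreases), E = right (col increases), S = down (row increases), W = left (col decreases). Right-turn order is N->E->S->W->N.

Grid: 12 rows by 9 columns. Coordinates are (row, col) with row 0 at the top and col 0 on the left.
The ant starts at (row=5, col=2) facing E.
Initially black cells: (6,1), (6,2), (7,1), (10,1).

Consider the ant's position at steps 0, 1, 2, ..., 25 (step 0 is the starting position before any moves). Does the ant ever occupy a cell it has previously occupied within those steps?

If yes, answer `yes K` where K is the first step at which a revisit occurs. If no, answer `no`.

Answer: yes 5

Derivation:
Step 1: on WHITE (5,2): turn R to S, flip to black, move to (6,2). |black|=5 — new cell
Step 2: on BLACK (6,2): turn L to E, flip to white, move to (6,3). |black|=4 — new cell
Step 3: on WHITE (6,3): turn R to S, flip to black, move to (7,3). |black|=5 — new cell
Step 4: on WHITE (7,3): turn R to W, flip to black, move to (7,2). |black|=6 — new cell
Step 5: on WHITE (7,2): turn R to N, flip to black, move to (6,2). |black|=7 — REVISIT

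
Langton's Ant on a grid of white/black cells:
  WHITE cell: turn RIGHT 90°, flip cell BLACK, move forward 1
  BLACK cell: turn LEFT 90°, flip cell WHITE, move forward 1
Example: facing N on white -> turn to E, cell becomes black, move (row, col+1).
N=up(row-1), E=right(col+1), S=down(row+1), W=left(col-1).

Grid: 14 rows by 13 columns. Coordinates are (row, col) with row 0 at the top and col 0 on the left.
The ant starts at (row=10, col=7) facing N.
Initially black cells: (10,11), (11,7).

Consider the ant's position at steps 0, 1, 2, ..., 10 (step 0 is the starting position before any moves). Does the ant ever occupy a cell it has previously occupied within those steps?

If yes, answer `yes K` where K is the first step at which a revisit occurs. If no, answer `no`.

Step 1: on WHITE (10,7): turn R to E, flip to black, move to (10,8). |black|=3 — new cell
Step 2: on WHITE (10,8): turn R to S, flip to black, move to (11,8). |black|=4 — new cell
Step 3: on WHITE (11,8): turn R to W, flip to black, move to (11,7). |black|=5 — new cell
Step 4: on BLACK (11,7): turn L to S, flip to white, move to (12,7). |black|=4 — new cell
Step 5: on WHITE (12,7): turn R to W, flip to black, move to (12,6). |black|=5 — new cell
Step 6: on WHITE (12,6): turn R to N, flip to black, move to (11,6). |black|=6 — new cell
Step 7: on WHITE (11,6): turn R to E, flip to black, move to (11,7). |black|=7 — REVISIT

Answer: yes 7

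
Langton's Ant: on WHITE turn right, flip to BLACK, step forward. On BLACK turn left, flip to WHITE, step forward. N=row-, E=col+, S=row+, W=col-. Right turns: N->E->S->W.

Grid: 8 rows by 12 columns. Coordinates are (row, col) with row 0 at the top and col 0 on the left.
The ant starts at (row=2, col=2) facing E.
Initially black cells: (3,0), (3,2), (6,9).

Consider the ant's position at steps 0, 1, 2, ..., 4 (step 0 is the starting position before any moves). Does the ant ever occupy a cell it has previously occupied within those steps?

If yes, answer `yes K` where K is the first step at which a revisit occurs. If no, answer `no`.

Answer: no

Derivation:
Step 1: on WHITE (2,2): turn R to S, flip to black, move to (3,2). |black|=4 — new cell
Step 2: on BLACK (3,2): turn L to E, flip to white, move to (3,3). |black|=3 — new cell
Step 3: on WHITE (3,3): turn R to S, flip to black, move to (4,3). |black|=4 — new cell
Step 4: on WHITE (4,3): turn R to W, flip to black, move to (4,2). |black|=5 — new cell
No revisit within 4 steps.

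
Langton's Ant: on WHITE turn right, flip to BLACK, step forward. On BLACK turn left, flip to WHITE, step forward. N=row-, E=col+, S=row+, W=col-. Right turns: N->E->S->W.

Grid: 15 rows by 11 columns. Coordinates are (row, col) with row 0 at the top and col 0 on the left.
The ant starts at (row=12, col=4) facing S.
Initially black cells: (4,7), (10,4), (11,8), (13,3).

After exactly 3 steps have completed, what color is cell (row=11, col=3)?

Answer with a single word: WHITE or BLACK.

Step 1: on WHITE (12,4): turn R to W, flip to black, move to (12,3). |black|=5
Step 2: on WHITE (12,3): turn R to N, flip to black, move to (11,3). |black|=6
Step 3: on WHITE (11,3): turn R to E, flip to black, move to (11,4). |black|=7

Answer: BLACK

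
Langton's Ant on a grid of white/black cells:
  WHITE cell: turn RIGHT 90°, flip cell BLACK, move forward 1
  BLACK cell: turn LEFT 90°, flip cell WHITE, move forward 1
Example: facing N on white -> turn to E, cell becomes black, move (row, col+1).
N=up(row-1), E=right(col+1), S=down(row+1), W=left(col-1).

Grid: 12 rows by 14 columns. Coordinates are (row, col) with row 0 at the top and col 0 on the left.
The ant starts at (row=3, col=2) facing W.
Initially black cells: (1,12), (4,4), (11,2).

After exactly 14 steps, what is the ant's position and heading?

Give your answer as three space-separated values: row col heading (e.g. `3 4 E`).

Step 1: on WHITE (3,2): turn R to N, flip to black, move to (2,2). |black|=4
Step 2: on WHITE (2,2): turn R to E, flip to black, move to (2,3). |black|=5
Step 3: on WHITE (2,3): turn R to S, flip to black, move to (3,3). |black|=6
Step 4: on WHITE (3,3): turn R to W, flip to black, move to (3,2). |black|=7
Step 5: on BLACK (3,2): turn L to S, flip to white, move to (4,2). |black|=6
Step 6: on WHITE (4,2): turn R to W, flip to black, move to (4,1). |black|=7
Step 7: on WHITE (4,1): turn R to N, flip to black, move to (3,1). |black|=8
Step 8: on WHITE (3,1): turn R to E, flip to black, move to (3,2). |black|=9
Step 9: on WHITE (3,2): turn R to S, flip to black, move to (4,2). |black|=10
Step 10: on BLACK (4,2): turn L to E, flip to white, move to (4,3). |black|=9
Step 11: on WHITE (4,3): turn R to S, flip to black, move to (5,3). |black|=10
Step 12: on WHITE (5,3): turn R to W, flip to black, move to (5,2). |black|=11
Step 13: on WHITE (5,2): turn R to N, flip to black, move to (4,2). |black|=12
Step 14: on WHITE (4,2): turn R to E, flip to black, move to (4,3). |black|=13

Answer: 4 3 E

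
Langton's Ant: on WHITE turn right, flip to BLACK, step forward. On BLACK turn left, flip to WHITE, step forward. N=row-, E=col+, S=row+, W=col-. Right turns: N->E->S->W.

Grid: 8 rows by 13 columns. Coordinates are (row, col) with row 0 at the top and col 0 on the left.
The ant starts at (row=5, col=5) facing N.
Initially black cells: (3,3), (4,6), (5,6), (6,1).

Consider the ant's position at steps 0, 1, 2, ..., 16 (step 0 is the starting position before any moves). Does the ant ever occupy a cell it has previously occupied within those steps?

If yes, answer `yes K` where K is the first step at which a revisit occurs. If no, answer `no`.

Answer: yes 6

Derivation:
Step 1: on WHITE (5,5): turn R to E, flip to black, move to (5,6). |black|=5 — new cell
Step 2: on BLACK (5,6): turn L to N, flip to white, move to (4,6). |black|=4 — new cell
Step 3: on BLACK (4,6): turn L to W, flip to white, move to (4,5). |black|=3 — new cell
Step 4: on WHITE (4,5): turn R to N, flip to black, move to (3,5). |black|=4 — new cell
Step 5: on WHITE (3,5): turn R to E, flip to black, move to (3,6). |black|=5 — new cell
Step 6: on WHITE (3,6): turn R to S, flip to black, move to (4,6). |black|=6 — REVISIT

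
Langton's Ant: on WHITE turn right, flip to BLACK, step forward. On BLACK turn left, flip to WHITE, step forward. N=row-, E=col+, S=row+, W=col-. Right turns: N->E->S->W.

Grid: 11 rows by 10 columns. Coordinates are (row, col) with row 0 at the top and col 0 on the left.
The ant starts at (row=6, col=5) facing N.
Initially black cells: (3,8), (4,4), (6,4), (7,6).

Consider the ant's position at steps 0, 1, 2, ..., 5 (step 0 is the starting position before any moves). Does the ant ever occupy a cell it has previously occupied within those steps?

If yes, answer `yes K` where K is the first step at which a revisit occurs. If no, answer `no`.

Step 1: on WHITE (6,5): turn R to E, flip to black, move to (6,6). |black|=5 — new cell
Step 2: on WHITE (6,6): turn R to S, flip to black, move to (7,6). |black|=6 — new cell
Step 3: on BLACK (7,6): turn L to E, flip to white, move to (7,7). |black|=5 — new cell
Step 4: on WHITE (7,7): turn R to S, flip to black, move to (8,7). |black|=6 — new cell
Step 5: on WHITE (8,7): turn R to W, flip to black, move to (8,6). |black|=7 — new cell
No revisit within 5 steps.

Answer: no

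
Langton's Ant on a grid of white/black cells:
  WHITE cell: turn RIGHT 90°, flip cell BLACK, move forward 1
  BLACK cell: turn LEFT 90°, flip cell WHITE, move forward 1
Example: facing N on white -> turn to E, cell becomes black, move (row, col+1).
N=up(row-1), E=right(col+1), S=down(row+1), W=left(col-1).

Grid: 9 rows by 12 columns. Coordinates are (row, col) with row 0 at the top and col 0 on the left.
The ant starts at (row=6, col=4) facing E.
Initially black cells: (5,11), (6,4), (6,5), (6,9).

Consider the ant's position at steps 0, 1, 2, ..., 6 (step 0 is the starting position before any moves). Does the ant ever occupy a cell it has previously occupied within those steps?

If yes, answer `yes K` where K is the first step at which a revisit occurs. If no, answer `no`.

Answer: no

Derivation:
Step 1: on BLACK (6,4): turn L to N, flip to white, move to (5,4). |black|=3 — new cell
Step 2: on WHITE (5,4): turn R to E, flip to black, move to (5,5). |black|=4 — new cell
Step 3: on WHITE (5,5): turn R to S, flip to black, move to (6,5). |black|=5 — new cell
Step 4: on BLACK (6,5): turn L to E, flip to white, move to (6,6). |black|=4 — new cell
Step 5: on WHITE (6,6): turn R to S, flip to black, move to (7,6). |black|=5 — new cell
Step 6: on WHITE (7,6): turn R to W, flip to black, move to (7,5). |black|=6 — new cell
No revisit within 6 steps.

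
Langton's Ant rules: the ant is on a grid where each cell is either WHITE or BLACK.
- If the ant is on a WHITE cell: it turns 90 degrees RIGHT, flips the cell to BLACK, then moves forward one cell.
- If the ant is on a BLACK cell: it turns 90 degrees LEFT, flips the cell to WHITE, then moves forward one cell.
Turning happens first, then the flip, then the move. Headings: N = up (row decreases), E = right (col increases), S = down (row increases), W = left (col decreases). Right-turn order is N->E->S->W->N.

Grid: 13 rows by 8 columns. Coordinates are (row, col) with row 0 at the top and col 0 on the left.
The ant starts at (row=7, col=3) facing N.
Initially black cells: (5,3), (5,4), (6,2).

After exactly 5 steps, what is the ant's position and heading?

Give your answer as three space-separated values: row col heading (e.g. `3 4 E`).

Answer: 7 2 W

Derivation:
Step 1: on WHITE (7,3): turn R to E, flip to black, move to (7,4). |black|=4
Step 2: on WHITE (7,4): turn R to S, flip to black, move to (8,4). |black|=5
Step 3: on WHITE (8,4): turn R to W, flip to black, move to (8,3). |black|=6
Step 4: on WHITE (8,3): turn R to N, flip to black, move to (7,3). |black|=7
Step 5: on BLACK (7,3): turn L to W, flip to white, move to (7,2). |black|=6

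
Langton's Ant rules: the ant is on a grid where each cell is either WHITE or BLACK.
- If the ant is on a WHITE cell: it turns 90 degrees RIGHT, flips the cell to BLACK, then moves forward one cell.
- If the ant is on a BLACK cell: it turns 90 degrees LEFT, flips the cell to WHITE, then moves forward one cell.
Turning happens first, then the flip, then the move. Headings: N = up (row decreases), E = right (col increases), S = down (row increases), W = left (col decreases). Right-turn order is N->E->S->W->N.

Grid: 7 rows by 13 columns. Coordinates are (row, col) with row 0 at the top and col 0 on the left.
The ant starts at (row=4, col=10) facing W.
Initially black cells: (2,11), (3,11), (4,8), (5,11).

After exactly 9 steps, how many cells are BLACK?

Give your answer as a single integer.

Answer: 7

Derivation:
Step 1: on WHITE (4,10): turn R to N, flip to black, move to (3,10). |black|=5
Step 2: on WHITE (3,10): turn R to E, flip to black, move to (3,11). |black|=6
Step 3: on BLACK (3,11): turn L to N, flip to white, move to (2,11). |black|=5
Step 4: on BLACK (2,11): turn L to W, flip to white, move to (2,10). |black|=4
Step 5: on WHITE (2,10): turn R to N, flip to black, move to (1,10). |black|=5
Step 6: on WHITE (1,10): turn R to E, flip to black, move to (1,11). |black|=6
Step 7: on WHITE (1,11): turn R to S, flip to black, move to (2,11). |black|=7
Step 8: on WHITE (2,11): turn R to W, flip to black, move to (2,10). |black|=8
Step 9: on BLACK (2,10): turn L to S, flip to white, move to (3,10). |black|=7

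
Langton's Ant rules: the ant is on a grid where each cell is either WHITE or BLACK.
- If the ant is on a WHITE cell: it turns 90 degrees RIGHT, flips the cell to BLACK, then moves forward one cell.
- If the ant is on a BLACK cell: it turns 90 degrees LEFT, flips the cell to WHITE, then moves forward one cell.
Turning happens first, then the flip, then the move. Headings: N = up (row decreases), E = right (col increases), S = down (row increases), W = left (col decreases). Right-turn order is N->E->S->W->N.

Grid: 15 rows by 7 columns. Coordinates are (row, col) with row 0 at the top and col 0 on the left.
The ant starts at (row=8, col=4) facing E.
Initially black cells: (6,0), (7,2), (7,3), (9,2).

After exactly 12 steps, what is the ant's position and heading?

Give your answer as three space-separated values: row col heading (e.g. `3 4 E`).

Answer: 8 4 E

Derivation:
Step 1: on WHITE (8,4): turn R to S, flip to black, move to (9,4). |black|=5
Step 2: on WHITE (9,4): turn R to W, flip to black, move to (9,3). |black|=6
Step 3: on WHITE (9,3): turn R to N, flip to black, move to (8,3). |black|=7
Step 4: on WHITE (8,3): turn R to E, flip to black, move to (8,4). |black|=8
Step 5: on BLACK (8,4): turn L to N, flip to white, move to (7,4). |black|=7
Step 6: on WHITE (7,4): turn R to E, flip to black, move to (7,5). |black|=8
Step 7: on WHITE (7,5): turn R to S, flip to black, move to (8,5). |black|=9
Step 8: on WHITE (8,5): turn R to W, flip to black, move to (8,4). |black|=10
Step 9: on WHITE (8,4): turn R to N, flip to black, move to (7,4). |black|=11
Step 10: on BLACK (7,4): turn L to W, flip to white, move to (7,3). |black|=10
Step 11: on BLACK (7,3): turn L to S, flip to white, move to (8,3). |black|=9
Step 12: on BLACK (8,3): turn L to E, flip to white, move to (8,4). |black|=8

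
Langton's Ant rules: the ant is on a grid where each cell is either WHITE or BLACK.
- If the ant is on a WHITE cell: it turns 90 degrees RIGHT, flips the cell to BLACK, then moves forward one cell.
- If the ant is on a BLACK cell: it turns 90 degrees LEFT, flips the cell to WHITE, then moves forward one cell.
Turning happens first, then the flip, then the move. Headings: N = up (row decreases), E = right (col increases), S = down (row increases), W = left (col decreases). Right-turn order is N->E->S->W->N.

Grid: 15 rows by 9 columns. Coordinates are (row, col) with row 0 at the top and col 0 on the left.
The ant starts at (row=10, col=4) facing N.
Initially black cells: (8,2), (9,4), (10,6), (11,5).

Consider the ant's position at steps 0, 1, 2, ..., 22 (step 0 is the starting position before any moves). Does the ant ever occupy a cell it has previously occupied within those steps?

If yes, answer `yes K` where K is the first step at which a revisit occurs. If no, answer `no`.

Answer: yes 6

Derivation:
Step 1: on WHITE (10,4): turn R to E, flip to black, move to (10,5). |black|=5 — new cell
Step 2: on WHITE (10,5): turn R to S, flip to black, move to (11,5). |black|=6 — new cell
Step 3: on BLACK (11,5): turn L to E, flip to white, move to (11,6). |black|=5 — new cell
Step 4: on WHITE (11,6): turn R to S, flip to black, move to (12,6). |black|=6 — new cell
Step 5: on WHITE (12,6): turn R to W, flip to black, move to (12,5). |black|=7 — new cell
Step 6: on WHITE (12,5): turn R to N, flip to black, move to (11,5). |black|=8 — REVISIT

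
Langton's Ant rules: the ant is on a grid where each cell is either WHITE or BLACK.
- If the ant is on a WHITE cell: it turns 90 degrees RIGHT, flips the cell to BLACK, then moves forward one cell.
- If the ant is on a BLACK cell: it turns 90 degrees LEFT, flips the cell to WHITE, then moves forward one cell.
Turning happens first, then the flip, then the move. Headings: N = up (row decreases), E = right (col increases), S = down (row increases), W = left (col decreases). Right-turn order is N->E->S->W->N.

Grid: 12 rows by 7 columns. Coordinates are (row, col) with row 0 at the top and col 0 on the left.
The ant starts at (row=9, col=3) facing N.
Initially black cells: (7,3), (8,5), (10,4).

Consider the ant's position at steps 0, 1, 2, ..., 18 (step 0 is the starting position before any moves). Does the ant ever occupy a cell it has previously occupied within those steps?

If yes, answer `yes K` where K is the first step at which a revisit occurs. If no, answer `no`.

Step 1: on WHITE (9,3): turn R to E, flip to black, move to (9,4). |black|=4 — new cell
Step 2: on WHITE (9,4): turn R to S, flip to black, move to (10,4). |black|=5 — new cell
Step 3: on BLACK (10,4): turn L to E, flip to white, move to (10,5). |black|=4 — new cell
Step 4: on WHITE (10,5): turn R to S, flip to black, move to (11,5). |black|=5 — new cell
Step 5: on WHITE (11,5): turn R to W, flip to black, move to (11,4). |black|=6 — new cell
Step 6: on WHITE (11,4): turn R to N, flip to black, move to (10,4). |black|=7 — REVISIT

Answer: yes 6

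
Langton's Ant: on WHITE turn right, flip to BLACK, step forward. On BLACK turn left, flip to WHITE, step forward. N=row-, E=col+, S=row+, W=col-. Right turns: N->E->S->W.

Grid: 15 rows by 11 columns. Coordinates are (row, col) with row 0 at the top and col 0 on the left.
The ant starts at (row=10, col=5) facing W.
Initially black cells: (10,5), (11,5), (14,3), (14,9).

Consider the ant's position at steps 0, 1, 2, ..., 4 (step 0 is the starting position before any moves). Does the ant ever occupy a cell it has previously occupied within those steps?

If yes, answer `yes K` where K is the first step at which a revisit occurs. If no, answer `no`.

Step 1: on BLACK (10,5): turn L to S, flip to white, move to (11,5). |black|=3 — new cell
Step 2: on BLACK (11,5): turn L to E, flip to white, move to (11,6). |black|=2 — new cell
Step 3: on WHITE (11,6): turn R to S, flip to black, move to (12,6). |black|=3 — new cell
Step 4: on WHITE (12,6): turn R to W, flip to black, move to (12,5). |black|=4 — new cell
No revisit within 4 steps.

Answer: no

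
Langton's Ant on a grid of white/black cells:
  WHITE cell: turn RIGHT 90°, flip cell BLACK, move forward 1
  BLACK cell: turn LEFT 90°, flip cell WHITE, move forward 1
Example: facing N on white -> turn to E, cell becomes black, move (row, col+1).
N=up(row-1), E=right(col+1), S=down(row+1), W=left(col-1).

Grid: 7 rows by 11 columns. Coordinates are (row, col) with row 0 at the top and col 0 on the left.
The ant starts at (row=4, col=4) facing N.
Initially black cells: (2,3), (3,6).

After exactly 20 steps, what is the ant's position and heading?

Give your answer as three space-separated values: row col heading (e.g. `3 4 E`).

Step 1: on WHITE (4,4): turn R to E, flip to black, move to (4,5). |black|=3
Step 2: on WHITE (4,5): turn R to S, flip to black, move to (5,5). |black|=4
Step 3: on WHITE (5,5): turn R to W, flip to black, move to (5,4). |black|=5
Step 4: on WHITE (5,4): turn R to N, flip to black, move to (4,4). |black|=6
Step 5: on BLACK (4,4): turn L to W, flip to white, move to (4,3). |black|=5
Step 6: on WHITE (4,3): turn R to N, flip to black, move to (3,3). |black|=6
Step 7: on WHITE (3,3): turn R to E, flip to black, move to (3,4). |black|=7
Step 8: on WHITE (3,4): turn R to S, flip to black, move to (4,4). |black|=8
Step 9: on WHITE (4,4): turn R to W, flip to black, move to (4,3). |black|=9
Step 10: on BLACK (4,3): turn L to S, flip to white, move to (5,3). |black|=8
Step 11: on WHITE (5,3): turn R to W, flip to black, move to (5,2). |black|=9
Step 12: on WHITE (5,2): turn R to N, flip to black, move to (4,2). |black|=10
Step 13: on WHITE (4,2): turn R to E, flip to black, move to (4,3). |black|=11
Step 14: on WHITE (4,3): turn R to S, flip to black, move to (5,3). |black|=12
Step 15: on BLACK (5,3): turn L to E, flip to white, move to (5,4). |black|=11
Step 16: on BLACK (5,4): turn L to N, flip to white, move to (4,4). |black|=10
Step 17: on BLACK (4,4): turn L to W, flip to white, move to (4,3). |black|=9
Step 18: on BLACK (4,3): turn L to S, flip to white, move to (5,3). |black|=8
Step 19: on WHITE (5,3): turn R to W, flip to black, move to (5,2). |black|=9
Step 20: on BLACK (5,2): turn L to S, flip to white, move to (6,2). |black|=8

Answer: 6 2 S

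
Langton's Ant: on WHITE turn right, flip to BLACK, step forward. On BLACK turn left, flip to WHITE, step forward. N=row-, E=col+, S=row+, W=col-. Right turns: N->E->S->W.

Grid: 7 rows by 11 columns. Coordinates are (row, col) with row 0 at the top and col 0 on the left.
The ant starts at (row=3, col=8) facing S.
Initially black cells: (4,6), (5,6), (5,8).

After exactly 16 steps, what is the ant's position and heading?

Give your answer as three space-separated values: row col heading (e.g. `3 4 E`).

Step 1: on WHITE (3,8): turn R to W, flip to black, move to (3,7). |black|=4
Step 2: on WHITE (3,7): turn R to N, flip to black, move to (2,7). |black|=5
Step 3: on WHITE (2,7): turn R to E, flip to black, move to (2,8). |black|=6
Step 4: on WHITE (2,8): turn R to S, flip to black, move to (3,8). |black|=7
Step 5: on BLACK (3,8): turn L to E, flip to white, move to (3,9). |black|=6
Step 6: on WHITE (3,9): turn R to S, flip to black, move to (4,9). |black|=7
Step 7: on WHITE (4,9): turn R to W, flip to black, move to (4,8). |black|=8
Step 8: on WHITE (4,8): turn R to N, flip to black, move to (3,8). |black|=9
Step 9: on WHITE (3,8): turn R to E, flip to black, move to (3,9). |black|=10
Step 10: on BLACK (3,9): turn L to N, flip to white, move to (2,9). |black|=9
Step 11: on WHITE (2,9): turn R to E, flip to black, move to (2,10). |black|=10
Step 12: on WHITE (2,10): turn R to S, flip to black, move to (3,10). |black|=11
Step 13: on WHITE (3,10): turn R to W, flip to black, move to (3,9). |black|=12
Step 14: on WHITE (3,9): turn R to N, flip to black, move to (2,9). |black|=13
Step 15: on BLACK (2,9): turn L to W, flip to white, move to (2,8). |black|=12
Step 16: on BLACK (2,8): turn L to S, flip to white, move to (3,8). |black|=11

Answer: 3 8 S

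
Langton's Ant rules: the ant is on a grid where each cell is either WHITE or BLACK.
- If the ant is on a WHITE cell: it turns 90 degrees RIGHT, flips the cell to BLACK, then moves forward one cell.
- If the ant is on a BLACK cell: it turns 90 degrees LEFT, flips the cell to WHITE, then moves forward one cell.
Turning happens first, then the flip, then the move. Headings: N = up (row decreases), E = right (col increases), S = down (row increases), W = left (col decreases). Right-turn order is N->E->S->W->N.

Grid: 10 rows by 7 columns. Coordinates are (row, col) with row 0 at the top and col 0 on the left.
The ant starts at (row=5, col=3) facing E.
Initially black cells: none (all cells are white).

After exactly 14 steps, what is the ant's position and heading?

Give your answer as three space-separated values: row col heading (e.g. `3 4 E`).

Answer: 4 2 W

Derivation:
Step 1: on WHITE (5,3): turn R to S, flip to black, move to (6,3). |black|=1
Step 2: on WHITE (6,3): turn R to W, flip to black, move to (6,2). |black|=2
Step 3: on WHITE (6,2): turn R to N, flip to black, move to (5,2). |black|=3
Step 4: on WHITE (5,2): turn R to E, flip to black, move to (5,3). |black|=4
Step 5: on BLACK (5,3): turn L to N, flip to white, move to (4,3). |black|=3
Step 6: on WHITE (4,3): turn R to E, flip to black, move to (4,4). |black|=4
Step 7: on WHITE (4,4): turn R to S, flip to black, move to (5,4). |black|=5
Step 8: on WHITE (5,4): turn R to W, flip to black, move to (5,3). |black|=6
Step 9: on WHITE (5,3): turn R to N, flip to black, move to (4,3). |black|=7
Step 10: on BLACK (4,3): turn L to W, flip to white, move to (4,2). |black|=6
Step 11: on WHITE (4,2): turn R to N, flip to black, move to (3,2). |black|=7
Step 12: on WHITE (3,2): turn R to E, flip to black, move to (3,3). |black|=8
Step 13: on WHITE (3,3): turn R to S, flip to black, move to (4,3). |black|=9
Step 14: on WHITE (4,3): turn R to W, flip to black, move to (4,2). |black|=10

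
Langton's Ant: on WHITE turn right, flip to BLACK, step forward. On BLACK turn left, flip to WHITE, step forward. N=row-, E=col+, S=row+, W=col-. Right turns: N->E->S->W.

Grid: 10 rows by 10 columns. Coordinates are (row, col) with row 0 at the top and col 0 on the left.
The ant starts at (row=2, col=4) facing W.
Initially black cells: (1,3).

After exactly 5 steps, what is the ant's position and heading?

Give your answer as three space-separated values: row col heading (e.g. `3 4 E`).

Answer: 3 4 S

Derivation:
Step 1: on WHITE (2,4): turn R to N, flip to black, move to (1,4). |black|=2
Step 2: on WHITE (1,4): turn R to E, flip to black, move to (1,5). |black|=3
Step 3: on WHITE (1,5): turn R to S, flip to black, move to (2,5). |black|=4
Step 4: on WHITE (2,5): turn R to W, flip to black, move to (2,4). |black|=5
Step 5: on BLACK (2,4): turn L to S, flip to white, move to (3,4). |black|=4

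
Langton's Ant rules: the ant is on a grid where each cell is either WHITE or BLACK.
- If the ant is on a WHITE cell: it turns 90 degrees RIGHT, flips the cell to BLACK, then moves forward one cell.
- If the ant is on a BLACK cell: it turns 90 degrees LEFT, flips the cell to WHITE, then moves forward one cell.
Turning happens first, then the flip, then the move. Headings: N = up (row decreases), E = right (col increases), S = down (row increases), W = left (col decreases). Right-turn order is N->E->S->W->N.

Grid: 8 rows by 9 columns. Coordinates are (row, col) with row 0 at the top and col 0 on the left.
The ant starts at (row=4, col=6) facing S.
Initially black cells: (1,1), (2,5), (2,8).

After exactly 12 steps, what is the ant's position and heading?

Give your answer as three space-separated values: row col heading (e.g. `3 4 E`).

Step 1: on WHITE (4,6): turn R to W, flip to black, move to (4,5). |black|=4
Step 2: on WHITE (4,5): turn R to N, flip to black, move to (3,5). |black|=5
Step 3: on WHITE (3,5): turn R to E, flip to black, move to (3,6). |black|=6
Step 4: on WHITE (3,6): turn R to S, flip to black, move to (4,6). |black|=7
Step 5: on BLACK (4,6): turn L to E, flip to white, move to (4,7). |black|=6
Step 6: on WHITE (4,7): turn R to S, flip to black, move to (5,7). |black|=7
Step 7: on WHITE (5,7): turn R to W, flip to black, move to (5,6). |black|=8
Step 8: on WHITE (5,6): turn R to N, flip to black, move to (4,6). |black|=9
Step 9: on WHITE (4,6): turn R to E, flip to black, move to (4,7). |black|=10
Step 10: on BLACK (4,7): turn L to N, flip to white, move to (3,7). |black|=9
Step 11: on WHITE (3,7): turn R to E, flip to black, move to (3,8). |black|=10
Step 12: on WHITE (3,8): turn R to S, flip to black, move to (4,8). |black|=11

Answer: 4 8 S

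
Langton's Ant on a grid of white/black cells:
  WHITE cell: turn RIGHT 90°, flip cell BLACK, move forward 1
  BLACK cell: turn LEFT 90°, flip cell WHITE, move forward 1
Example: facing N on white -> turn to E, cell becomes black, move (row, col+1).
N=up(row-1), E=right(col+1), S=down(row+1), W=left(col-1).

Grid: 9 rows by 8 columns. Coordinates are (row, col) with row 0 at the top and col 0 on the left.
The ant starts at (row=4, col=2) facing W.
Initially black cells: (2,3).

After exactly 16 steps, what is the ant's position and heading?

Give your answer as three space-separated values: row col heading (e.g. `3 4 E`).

Answer: 4 2 W

Derivation:
Step 1: on WHITE (4,2): turn R to N, flip to black, move to (3,2). |black|=2
Step 2: on WHITE (3,2): turn R to E, flip to black, move to (3,3). |black|=3
Step 3: on WHITE (3,3): turn R to S, flip to black, move to (4,3). |black|=4
Step 4: on WHITE (4,3): turn R to W, flip to black, move to (4,2). |black|=5
Step 5: on BLACK (4,2): turn L to S, flip to white, move to (5,2). |black|=4
Step 6: on WHITE (5,2): turn R to W, flip to black, move to (5,1). |black|=5
Step 7: on WHITE (5,1): turn R to N, flip to black, move to (4,1). |black|=6
Step 8: on WHITE (4,1): turn R to E, flip to black, move to (4,2). |black|=7
Step 9: on WHITE (4,2): turn R to S, flip to black, move to (5,2). |black|=8
Step 10: on BLACK (5,2): turn L to E, flip to white, move to (5,3). |black|=7
Step 11: on WHITE (5,3): turn R to S, flip to black, move to (6,3). |black|=8
Step 12: on WHITE (6,3): turn R to W, flip to black, move to (6,2). |black|=9
Step 13: on WHITE (6,2): turn R to N, flip to black, move to (5,2). |black|=10
Step 14: on WHITE (5,2): turn R to E, flip to black, move to (5,3). |black|=11
Step 15: on BLACK (5,3): turn L to N, flip to white, move to (4,3). |black|=10
Step 16: on BLACK (4,3): turn L to W, flip to white, move to (4,2). |black|=9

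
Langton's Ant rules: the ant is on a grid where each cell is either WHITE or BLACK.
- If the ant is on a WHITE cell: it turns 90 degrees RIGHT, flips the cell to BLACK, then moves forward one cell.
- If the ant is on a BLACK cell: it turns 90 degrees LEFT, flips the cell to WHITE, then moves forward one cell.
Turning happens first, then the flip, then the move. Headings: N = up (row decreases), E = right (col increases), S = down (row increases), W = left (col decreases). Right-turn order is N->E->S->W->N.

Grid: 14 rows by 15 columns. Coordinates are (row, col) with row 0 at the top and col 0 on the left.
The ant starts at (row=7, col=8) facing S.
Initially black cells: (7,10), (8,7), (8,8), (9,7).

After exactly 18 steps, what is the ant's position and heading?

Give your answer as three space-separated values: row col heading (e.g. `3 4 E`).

Step 1: on WHITE (7,8): turn R to W, flip to black, move to (7,7). |black|=5
Step 2: on WHITE (7,7): turn R to N, flip to black, move to (6,7). |black|=6
Step 3: on WHITE (6,7): turn R to E, flip to black, move to (6,8). |black|=7
Step 4: on WHITE (6,8): turn R to S, flip to black, move to (7,8). |black|=8
Step 5: on BLACK (7,8): turn L to E, flip to white, move to (7,9). |black|=7
Step 6: on WHITE (7,9): turn R to S, flip to black, move to (8,9). |black|=8
Step 7: on WHITE (8,9): turn R to W, flip to black, move to (8,8). |black|=9
Step 8: on BLACK (8,8): turn L to S, flip to white, move to (9,8). |black|=8
Step 9: on WHITE (9,8): turn R to W, flip to black, move to (9,7). |black|=9
Step 10: on BLACK (9,7): turn L to S, flip to white, move to (10,7). |black|=8
Step 11: on WHITE (10,7): turn R to W, flip to black, move to (10,6). |black|=9
Step 12: on WHITE (10,6): turn R to N, flip to black, move to (9,6). |black|=10
Step 13: on WHITE (9,6): turn R to E, flip to black, move to (9,7). |black|=11
Step 14: on WHITE (9,7): turn R to S, flip to black, move to (10,7). |black|=12
Step 15: on BLACK (10,7): turn L to E, flip to white, move to (10,8). |black|=11
Step 16: on WHITE (10,8): turn R to S, flip to black, move to (11,8). |black|=12
Step 17: on WHITE (11,8): turn R to W, flip to black, move to (11,7). |black|=13
Step 18: on WHITE (11,7): turn R to N, flip to black, move to (10,7). |black|=14

Answer: 10 7 N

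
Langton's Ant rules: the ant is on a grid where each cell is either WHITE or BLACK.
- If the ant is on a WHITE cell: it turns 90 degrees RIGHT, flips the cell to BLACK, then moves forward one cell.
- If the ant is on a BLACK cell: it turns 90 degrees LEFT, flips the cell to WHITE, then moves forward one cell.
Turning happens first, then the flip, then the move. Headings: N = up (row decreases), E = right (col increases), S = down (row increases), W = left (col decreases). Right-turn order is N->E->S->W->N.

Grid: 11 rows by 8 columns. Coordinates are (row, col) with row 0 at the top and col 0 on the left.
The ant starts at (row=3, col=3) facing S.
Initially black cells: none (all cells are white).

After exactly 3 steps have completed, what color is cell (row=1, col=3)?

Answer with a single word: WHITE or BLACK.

Step 1: on WHITE (3,3): turn R to W, flip to black, move to (3,2). |black|=1
Step 2: on WHITE (3,2): turn R to N, flip to black, move to (2,2). |black|=2
Step 3: on WHITE (2,2): turn R to E, flip to black, move to (2,3). |black|=3

Answer: WHITE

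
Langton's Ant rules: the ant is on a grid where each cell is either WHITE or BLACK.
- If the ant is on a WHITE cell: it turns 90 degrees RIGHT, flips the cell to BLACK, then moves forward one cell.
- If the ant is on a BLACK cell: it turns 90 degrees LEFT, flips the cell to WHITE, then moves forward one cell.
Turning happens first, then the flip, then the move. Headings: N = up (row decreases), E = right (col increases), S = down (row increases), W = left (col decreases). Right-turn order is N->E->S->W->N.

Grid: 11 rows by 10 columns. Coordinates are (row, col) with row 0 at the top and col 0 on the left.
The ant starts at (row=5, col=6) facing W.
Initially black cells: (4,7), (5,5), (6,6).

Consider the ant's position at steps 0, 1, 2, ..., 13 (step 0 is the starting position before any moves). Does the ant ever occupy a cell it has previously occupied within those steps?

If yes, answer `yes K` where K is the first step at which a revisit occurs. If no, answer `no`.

Answer: yes 6

Derivation:
Step 1: on WHITE (5,6): turn R to N, flip to black, move to (4,6). |black|=4 — new cell
Step 2: on WHITE (4,6): turn R to E, flip to black, move to (4,7). |black|=5 — new cell
Step 3: on BLACK (4,7): turn L to N, flip to white, move to (3,7). |black|=4 — new cell
Step 4: on WHITE (3,7): turn R to E, flip to black, move to (3,8). |black|=5 — new cell
Step 5: on WHITE (3,8): turn R to S, flip to black, move to (4,8). |black|=6 — new cell
Step 6: on WHITE (4,8): turn R to W, flip to black, move to (4,7). |black|=7 — REVISIT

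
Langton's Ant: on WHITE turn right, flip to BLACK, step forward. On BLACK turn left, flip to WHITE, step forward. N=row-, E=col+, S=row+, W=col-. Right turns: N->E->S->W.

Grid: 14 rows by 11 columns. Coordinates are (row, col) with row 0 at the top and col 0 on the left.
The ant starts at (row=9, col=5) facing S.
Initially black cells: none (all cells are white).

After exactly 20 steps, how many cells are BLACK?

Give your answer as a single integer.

Answer: 6

Derivation:
Step 1: on WHITE (9,5): turn R to W, flip to black, move to (9,4). |black|=1
Step 2: on WHITE (9,4): turn R to N, flip to black, move to (8,4). |black|=2
Step 3: on WHITE (8,4): turn R to E, flip to black, move to (8,5). |black|=3
Step 4: on WHITE (8,5): turn R to S, flip to black, move to (9,5). |black|=4
Step 5: on BLACK (9,5): turn L to E, flip to white, move to (9,6). |black|=3
Step 6: on WHITE (9,6): turn R to S, flip to black, move to (10,6). |black|=4
Step 7: on WHITE (10,6): turn R to W, flip to black, move to (10,5). |black|=5
Step 8: on WHITE (10,5): turn R to N, flip to black, move to (9,5). |black|=6
Step 9: on WHITE (9,5): turn R to E, flip to black, move to (9,6). |black|=7
Step 10: on BLACK (9,6): turn L to N, flip to white, move to (8,6). |black|=6
Step 11: on WHITE (8,6): turn R to E, flip to black, move to (8,7). |black|=7
Step 12: on WHITE (8,7): turn R to S, flip to black, move to (9,7). |black|=8
Step 13: on WHITE (9,7): turn R to W, flip to black, move to (9,6). |black|=9
Step 14: on WHITE (9,6): turn R to N, flip to black, move to (8,6). |black|=10
Step 15: on BLACK (8,6): turn L to W, flip to white, move to (8,5). |black|=9
Step 16: on BLACK (8,5): turn L to S, flip to white, move to (9,5). |black|=8
Step 17: on BLACK (9,5): turn L to E, flip to white, move to (9,6). |black|=7
Step 18: on BLACK (9,6): turn L to N, flip to white, move to (8,6). |black|=6
Step 19: on WHITE (8,6): turn R to E, flip to black, move to (8,7). |black|=7
Step 20: on BLACK (8,7): turn L to N, flip to white, move to (7,7). |black|=6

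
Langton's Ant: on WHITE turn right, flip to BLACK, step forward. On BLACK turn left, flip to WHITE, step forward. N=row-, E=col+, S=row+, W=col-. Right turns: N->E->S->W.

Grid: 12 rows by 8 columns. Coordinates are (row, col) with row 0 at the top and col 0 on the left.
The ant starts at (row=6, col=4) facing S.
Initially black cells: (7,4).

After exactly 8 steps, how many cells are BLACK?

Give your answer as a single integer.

Answer: 5

Derivation:
Step 1: on WHITE (6,4): turn R to W, flip to black, move to (6,3). |black|=2
Step 2: on WHITE (6,3): turn R to N, flip to black, move to (5,3). |black|=3
Step 3: on WHITE (5,3): turn R to E, flip to black, move to (5,4). |black|=4
Step 4: on WHITE (5,4): turn R to S, flip to black, move to (6,4). |black|=5
Step 5: on BLACK (6,4): turn L to E, flip to white, move to (6,5). |black|=4
Step 6: on WHITE (6,5): turn R to S, flip to black, move to (7,5). |black|=5
Step 7: on WHITE (7,5): turn R to W, flip to black, move to (7,4). |black|=6
Step 8: on BLACK (7,4): turn L to S, flip to white, move to (8,4). |black|=5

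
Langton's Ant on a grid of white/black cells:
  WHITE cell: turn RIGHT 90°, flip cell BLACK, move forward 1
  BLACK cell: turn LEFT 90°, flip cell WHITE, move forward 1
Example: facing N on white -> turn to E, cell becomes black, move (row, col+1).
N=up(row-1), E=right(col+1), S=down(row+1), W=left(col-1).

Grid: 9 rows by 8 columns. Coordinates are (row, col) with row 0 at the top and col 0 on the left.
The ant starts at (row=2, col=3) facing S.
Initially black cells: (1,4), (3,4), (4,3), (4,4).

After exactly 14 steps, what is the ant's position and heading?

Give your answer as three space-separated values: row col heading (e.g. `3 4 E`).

Step 1: on WHITE (2,3): turn R to W, flip to black, move to (2,2). |black|=5
Step 2: on WHITE (2,2): turn R to N, flip to black, move to (1,2). |black|=6
Step 3: on WHITE (1,2): turn R to E, flip to black, move to (1,3). |black|=7
Step 4: on WHITE (1,3): turn R to S, flip to black, move to (2,3). |black|=8
Step 5: on BLACK (2,3): turn L to E, flip to white, move to (2,4). |black|=7
Step 6: on WHITE (2,4): turn R to S, flip to black, move to (3,4). |black|=8
Step 7: on BLACK (3,4): turn L to E, flip to white, move to (3,5). |black|=7
Step 8: on WHITE (3,5): turn R to S, flip to black, move to (4,5). |black|=8
Step 9: on WHITE (4,5): turn R to W, flip to black, move to (4,4). |black|=9
Step 10: on BLACK (4,4): turn L to S, flip to white, move to (5,4). |black|=8
Step 11: on WHITE (5,4): turn R to W, flip to black, move to (5,3). |black|=9
Step 12: on WHITE (5,3): turn R to N, flip to black, move to (4,3). |black|=10
Step 13: on BLACK (4,3): turn L to W, flip to white, move to (4,2). |black|=9
Step 14: on WHITE (4,2): turn R to N, flip to black, move to (3,2). |black|=10

Answer: 3 2 N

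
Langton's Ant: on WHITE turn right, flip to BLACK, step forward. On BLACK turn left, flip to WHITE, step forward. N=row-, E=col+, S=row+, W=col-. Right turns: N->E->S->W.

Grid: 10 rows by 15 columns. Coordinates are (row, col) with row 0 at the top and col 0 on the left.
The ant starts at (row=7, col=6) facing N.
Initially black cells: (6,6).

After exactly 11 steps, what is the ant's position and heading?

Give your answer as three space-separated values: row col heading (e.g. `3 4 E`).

Step 1: on WHITE (7,6): turn R to E, flip to black, move to (7,7). |black|=2
Step 2: on WHITE (7,7): turn R to S, flip to black, move to (8,7). |black|=3
Step 3: on WHITE (8,7): turn R to W, flip to black, move to (8,6). |black|=4
Step 4: on WHITE (8,6): turn R to N, flip to black, move to (7,6). |black|=5
Step 5: on BLACK (7,6): turn L to W, flip to white, move to (7,5). |black|=4
Step 6: on WHITE (7,5): turn R to N, flip to black, move to (6,5). |black|=5
Step 7: on WHITE (6,5): turn R to E, flip to black, move to (6,6). |black|=6
Step 8: on BLACK (6,6): turn L to N, flip to white, move to (5,6). |black|=5
Step 9: on WHITE (5,6): turn R to E, flip to black, move to (5,7). |black|=6
Step 10: on WHITE (5,7): turn R to S, flip to black, move to (6,7). |black|=7
Step 11: on WHITE (6,7): turn R to W, flip to black, move to (6,6). |black|=8

Answer: 6 6 W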